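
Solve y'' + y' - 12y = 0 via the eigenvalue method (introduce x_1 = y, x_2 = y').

Let x_1 = y, x_2 = y'. Then x_1' = x_2 and x_2' = 12x_1 - x_2.
A = [[0,1],[12,-1]]; det(A-λI) = λ^2 + λ - 12.
Eigenvalues λ = -4, 3 with eigenvectors (1,-4), (1,3).

y(t) = C_1e^(-4t) + C_2e^(3t)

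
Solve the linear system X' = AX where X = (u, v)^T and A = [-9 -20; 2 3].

Coefficient matrix A = [[-9, -20], [2, 3]].
Characteristic polynomial det(A - λI) = λ^2 + 6λ + 13 = 0.
Eigenvalues λ = -3 ± 2i (complex conjugate pair).
For λ=-3+2i: an eigenvector is (-1,0) - i(3,-1) = (-1 - 3i, 0 + i).
A real fundamental pair from Re and Im of e^((-3+2i)t)v: X_1 = e^(-3t)(cos(2t)·(-1,0) + sin(2t)·(3,-1)), X_2 = e^(-3t)(sin(2t)·(-1,0) - cos(2t)·(3,-1)).
General solution: C_1X_1 + C_2X_2.

u(t) = 3C_1e^(-3t)sin(2t) - C_1e^(-3t)cos(2t) - C_2e^(-3t)sin(2t) - 3C_2e^(-3t)cos(2t), v(t) = -C_1e^(-3t)sin(2t) + C_2e^(-3t)cos(2t)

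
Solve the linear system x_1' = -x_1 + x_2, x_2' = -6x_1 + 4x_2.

x_1(t) = -K_1e^(t) + K_2e^(2t), x_2(t) = -2K_1e^(t) + 3K_2e^(2t)

Coefficient matrix A = [[-1, 1], [-6, 4]].
Characteristic polynomial det(A - λI) = λ^2 - 3λ + 2 = 0.
Eigenvalues λ = 1, 2.
For λ=1: (A-λI) row 1 is [-2, 1], so an eigenvector is (-1, -2).
For λ=2: (A-λI) row 1 is [-3, 1], so an eigenvector is (1, 3).
General solution: K_1e^(t)(-1,-2) + K_2e^(2t)(1,3).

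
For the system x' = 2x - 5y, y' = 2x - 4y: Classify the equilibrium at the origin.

stable spiral

A = [[2,-5],[2,-4]]; det(A-λI) = λ^2 + 2λ + 2.
λ = -1 ± i: negative real part.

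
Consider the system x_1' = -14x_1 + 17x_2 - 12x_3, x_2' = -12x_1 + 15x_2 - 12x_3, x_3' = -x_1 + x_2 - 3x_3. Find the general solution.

x_1(t) = -c_1e^(-2t) + c_2e^(3t) + 2c_3e^(-3t), x_2(t) = c_2e^(3t) + 2c_3e^(-3t), x_3(t) = c_1e^(-2t) + c_3e^(-3t)

Coefficient matrix A = [[-14, 17, -12], [-12, 15, -12], [-1, 1, -3]].
det(A - λI) = 0 gives eigenvalues λ = -2, 3, -3.
For λ=-2: eigenvector (-1,0,1).
For λ=3: eigenvector (1,1,0).
For λ=-3: eigenvector (2,2,1).
General solution: c_1e^(-2t)(-1,0,1) + c_2e^(3t)(1,1,0) + c_3e^(-3t)(2,2,1).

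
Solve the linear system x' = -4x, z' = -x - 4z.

Coefficient matrix A = [[-4, 0], [-1, -4]].
Characteristic polynomial det(A - λI) = λ^2 + 8λ + 16 = 0.
Single eigenvalue λ = -4 with algebraic multiplicity 2.
Eigenvector v = (0,1); generalized eigenvector w with (A-λI)w=v is (-1,0).
General solution: e^(-4t)[c_1·v + c_2·(t·v + w)].

x(t) = -c_2e^(-4t), z(t) = c_1e^(-4t) + c_2te^(-4t)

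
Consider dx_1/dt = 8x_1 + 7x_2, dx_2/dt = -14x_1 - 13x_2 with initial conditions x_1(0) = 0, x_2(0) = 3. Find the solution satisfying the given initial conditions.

Coefficient matrix A = [[8, 7], [-14, -13]].
Characteristic polynomial det(A - λI) = λ^2 + 5λ - 6 = 0.
Eigenvalues λ = -6, 1.
For λ=-6: (A-λI) row 1 is [14, 7], so an eigenvector is (-1, 2).
For λ=1: (A-λI) row 1 is [7, 7], so an eigenvector is (1, -1).
General solution: C_1e^(-6t)(-1,2) + C_2e^(t)(1,-1).
Applying x_1(0)=0, x_2(0)=3 gives C_1=3, C_2=3.

x_1(t) = 3e^(t) - 3e^(-6t), x_2(t) = -3e^(t) + 6e^(-6t)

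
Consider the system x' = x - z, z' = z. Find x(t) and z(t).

Coefficient matrix A = [[1, -1], [0, 1]].
Characteristic polynomial det(A - λI) = λ^2 - 2λ + 1 = 0.
Single eigenvalue λ = 1 with algebraic multiplicity 2.
Eigenvector v = (1,0); generalized eigenvector w with (A-λI)w=v is (-1,-1).
General solution: e^(t)[C_1·v + C_2·(t·v + w)].

x(t) = C_1e^(t) + C_2te^(t) - C_2e^(t), z(t) = -C_2e^(t)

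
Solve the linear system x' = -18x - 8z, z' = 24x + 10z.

Coefficient matrix A = [[-18, -8], [24, 10]].
Characteristic polynomial det(A - λI) = λ^2 + 8λ + 12 = 0.
Eigenvalues λ = -6, -2.
For λ=-6: (A-λI) row 1 is [-12, -8], so an eigenvector is (2, -3).
For λ=-2: (A-λI) row 1 is [-16, -8], so an eigenvector is (1, -2).
General solution: C_1e^(-6t)(2,-3) + C_2e^(-2t)(1,-2).

x(t) = 2C_1e^(-6t) + C_2e^(-2t), z(t) = -3C_1e^(-6t) - 2C_2e^(-2t)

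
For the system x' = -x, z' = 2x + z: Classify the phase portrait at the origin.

A = [[-1,0],[2,1]]; det(A-λI) = λ^2 - 1.
λ = -1, 1: opposite signs.

saddle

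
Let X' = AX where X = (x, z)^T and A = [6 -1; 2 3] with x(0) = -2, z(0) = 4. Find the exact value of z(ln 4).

A = [[6,-1],[2,3]]; eigenvalues λ = 5, 4.
Eigenvectors: (-1,-1) for λ=5, (-1,-2) for λ=4.
From the initial condition, c_1 = 8, c_2 = -6.
z(ln 4) = (8)(4^5)(-1) + (-6)(4^4)(-2) = -5120.

-5120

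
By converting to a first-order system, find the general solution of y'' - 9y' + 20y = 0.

y(t) = C_1e^(4t) + C_2e^(5t)

Let x_1 = y, x_2 = y'. Then x_1' = x_2 and x_2' = -20x_1 + 9x_2.
A = [[0,1],[-20,9]]; det(A-λI) = λ^2 - 9λ + 20.
Eigenvalues λ = 4, 5 with eigenvectors (1,4), (1,5).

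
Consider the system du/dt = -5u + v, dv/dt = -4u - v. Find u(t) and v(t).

Coefficient matrix A = [[-5, 1], [-4, -1]].
Characteristic polynomial det(A - λI) = λ^2 + 6λ + 9 = 0.
Single eigenvalue λ = -3 with algebraic multiplicity 2.
Eigenvector v = (1,2); generalized eigenvector w with (A-λI)w=v is (-1,-1).
General solution: e^(-3t)[K_1·v + K_2·(t·v + w)].

u(t) = K_1e^(-3t) + K_2te^(-3t) - K_2e^(-3t), v(t) = 2K_1e^(-3t) + 2K_2te^(-3t) - K_2e^(-3t)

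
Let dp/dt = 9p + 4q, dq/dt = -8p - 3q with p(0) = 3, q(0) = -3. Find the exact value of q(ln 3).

A = [[9,4],[-8,-3]]; eigenvalues λ = 1, 5.
Eigenvectors: (-1,2) for λ=1, (-1,1) for λ=5.
From the initial condition, c_1 = 0, c_2 = -3.
q(ln 3) = (0)(3^1)(2) + (-3)(3^5)(1) = -729.

-729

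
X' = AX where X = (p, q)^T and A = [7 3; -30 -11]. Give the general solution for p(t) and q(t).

Coefficient matrix A = [[7, 3], [-30, -11]].
Characteristic polynomial det(A - λI) = λ^2 + 4λ + 13 = 0.
Eigenvalues λ = -2 ± 3i (complex conjugate pair).
For λ=-2+3i: an eigenvector is (1,-3) - i(0,-1) = (1, -3 + i).
A real fundamental pair from Re and Im of e^((-2+3i)t)v: X_1 = e^(-2t)(cos(3t)·(1,-3) + sin(3t)·(0,-1)), X_2 = e^(-2t)(sin(3t)·(1,-3) - cos(3t)·(0,-1)).
General solution: c_1X_1 + c_2X_2.

p(t) = c_1e^(-2t)cos(3t) + c_2e^(-2t)sin(3t), q(t) = -c_1e^(-2t)sin(3t) - 3c_1e^(-2t)cos(3t) - 3c_2e^(-2t)sin(3t) + c_2e^(-2t)cos(3t)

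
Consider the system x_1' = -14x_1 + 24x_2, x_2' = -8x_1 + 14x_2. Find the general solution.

x_1(t) = 2K_1e^(-2t) - 3K_2e^(2t), x_2(t) = K_1e^(-2t) - 2K_2e^(2t)

Coefficient matrix A = [[-14, 24], [-8, 14]].
Characteristic polynomial det(A - λI) = λ^2 - 4 = 0.
Eigenvalues λ = -2, 2.
For λ=-2: (A-λI) row 1 is [-12, 24], so an eigenvector is (2, 1).
For λ=2: (A-λI) row 1 is [-16, 24], so an eigenvector is (-3, -2).
General solution: K_1e^(-2t)(2,1) + K_2e^(2t)(-3,-2).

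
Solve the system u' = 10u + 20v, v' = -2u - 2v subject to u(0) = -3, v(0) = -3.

Coefficient matrix A = [[10, 20], [-2, -2]].
Characteristic polynomial det(A - λI) = λ^2 - 8λ + 20 = 0.
Eigenvalues λ = 4 ± 2i (complex conjugate pair).
For λ=4+2i: an eigenvector is (1,0) - i(3,-1) = (1 - 3i, 0 + i).
A real fundamental pair from Re and Im of e^((4+2i)t)v: X_1 = e^(4t)(cos(2t)·(1,0) + sin(2t)·(3,-1)), X_2 = e^(4t)(sin(2t)·(1,0) - cos(2t)·(3,-1)).
General solution: c_1X_1 + c_2X_2.
Applying u(0)=-3, v(0)=-3 gives c_1=-12, c_2=-3.

u(t) = -39e^(4t)sin(2t) - 3e^(4t)cos(2t), v(t) = 12e^(4t)sin(2t) - 3e^(4t)cos(2t)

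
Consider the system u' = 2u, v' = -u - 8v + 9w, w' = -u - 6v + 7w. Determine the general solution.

u(t) = -c_3e^(2t), v(t) = c_1e^(t) + 3c_2e^(-2t) + c_3e^(2t), w(t) = c_1e^(t) + 2c_2e^(-2t) + c_3e^(2t)

Coefficient matrix A = [[2, 0, 0], [-1, -8, 9], [-1, -6, 7]].
det(A - λI) = 0 gives eigenvalues λ = 1, -2, 2.
For λ=1: eigenvector (0,1,1).
For λ=-2: eigenvector (0,3,2).
For λ=2: eigenvector (-1,1,1).
General solution: c_1e^(t)(0,1,1) + c_2e^(-2t)(0,3,2) + c_3e^(2t)(-1,1,1).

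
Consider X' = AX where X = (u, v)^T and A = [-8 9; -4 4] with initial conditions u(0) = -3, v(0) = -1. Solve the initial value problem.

u(t) = 9te^(-2t) - 3e^(-2t), v(t) = 6te^(-2t) - e^(-2t)

Coefficient matrix A = [[-8, 9], [-4, 4]].
Characteristic polynomial det(A - λI) = λ^2 + 4λ + 4 = 0.
Single eigenvalue λ = -2 with algebraic multiplicity 2.
Eigenvector v = (3,2); generalized eigenvector w with (A-λI)w=v is (1,1).
General solution: e^(-2t)[c_1·v + c_2·(t·v + w)].
Applying u(0)=-3, v(0)=-1 gives c_1=-2, c_2=3.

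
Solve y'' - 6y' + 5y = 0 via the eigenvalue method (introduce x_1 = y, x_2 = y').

y(t) = c_1e^(5t) + c_2e^(t)

Let x_1 = y, x_2 = y'. Then x_1' = x_2 and x_2' = -5x_1 + 6x_2.
A = [[0,1],[-5,6]]; det(A-λI) = λ^2 - 6λ + 5.
Eigenvalues λ = 5, 1 with eigenvectors (1,5), (1,1).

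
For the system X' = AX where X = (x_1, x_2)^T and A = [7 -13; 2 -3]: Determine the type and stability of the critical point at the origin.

A = [[7,-13],[2,-3]]; det(A-λI) = λ^2 - 4λ + 5.
λ = 2 ± i: positive real part.

unstable spiral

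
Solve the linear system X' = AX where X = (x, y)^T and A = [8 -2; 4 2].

Coefficient matrix A = [[8, -2], [4, 2]].
Characteristic polynomial det(A - λI) = λ^2 - 10λ + 24 = 0.
Eigenvalues λ = 4, 6.
For λ=4: (A-λI) row 1 is [4, -2], so an eigenvector is (1, 2).
For λ=6: (A-λI) row 1 is [2, -2], so an eigenvector is (-1, -1).
General solution: K_1e^(4t)(1,2) + K_2e^(6t)(-1,-1).

x(t) = K_1e^(4t) - K_2e^(6t), y(t) = 2K_1e^(4t) - K_2e^(6t)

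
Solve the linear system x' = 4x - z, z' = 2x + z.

x(t) = c_1e^(3t) - c_2e^(2t), z(t) = c_1e^(3t) - 2c_2e^(2t)

Coefficient matrix A = [[4, -1], [2, 1]].
Characteristic polynomial det(A - λI) = λ^2 - 5λ + 6 = 0.
Eigenvalues λ = 3, 2.
For λ=3: (A-λI) row 1 is [1, -1], so an eigenvector is (1, 1).
For λ=2: (A-λI) row 1 is [2, -1], so an eigenvector is (-1, -2).
General solution: c_1e^(3t)(1,1) + c_2e^(2t)(-1,-2).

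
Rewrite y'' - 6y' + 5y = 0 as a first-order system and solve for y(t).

y(t) = C_1e^(5t) + C_2e^(t)

Let x_1 = y, x_2 = y'. Then x_1' = x_2 and x_2' = -5x_1 + 6x_2.
A = [[0,1],[-5,6]]; det(A-λI) = λ^2 - 6λ + 5.
Eigenvalues λ = 5, 1 with eigenvectors (1,5), (1,1).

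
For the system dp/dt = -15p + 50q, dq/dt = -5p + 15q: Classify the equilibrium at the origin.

A = [[-15,50],[-5,15]]; det(A-λI) = λ^2 + 25.
λ = 0 ± 5i: zero real part.

center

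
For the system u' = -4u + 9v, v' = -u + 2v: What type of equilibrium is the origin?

A = [[-4,9],[-1,2]]; det(A-λI) = λ^2 + 2λ + 1.
repeated λ = -1 with a single eigenvector.

stable improper node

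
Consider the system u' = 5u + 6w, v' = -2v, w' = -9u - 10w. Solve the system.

Coefficient matrix A = [[5, 0, 6], [0, -2, 0], [-9, 0, -10]].
det(A - λI) = 0 gives eigenvalues λ = -1, -2, -4.
For λ=-1: eigenvector (-1,0,1).
For λ=-2: eigenvector (0,1,0).
For λ=-4: eigenvector (2,0,-3).
General solution: c_1e^(-t)(-1,0,1) + c_2e^(-2t)(0,1,0) + c_3e^(-4t)(2,0,-3).

u(t) = -c_1e^(-t) + 2c_3e^(-4t), v(t) = c_2e^(-2t), w(t) = c_1e^(-t) - 3c_3e^(-4t)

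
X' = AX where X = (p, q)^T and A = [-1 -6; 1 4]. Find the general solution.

Coefficient matrix A = [[-1, -6], [1, 4]].
Characteristic polynomial det(A - λI) = λ^2 - 3λ + 2 = 0.
Eigenvalues λ = 1, 2.
For λ=1: (A-λI) row 1 is [-2, -6], so an eigenvector is (-3, 1).
For λ=2: (A-λI) row 1 is [-3, -6], so an eigenvector is (2, -1).
General solution: K_1e^(t)(-3,1) + K_2e^(2t)(2,-1).

p(t) = -3K_1e^(t) + 2K_2e^(2t), q(t) = K_1e^(t) - K_2e^(2t)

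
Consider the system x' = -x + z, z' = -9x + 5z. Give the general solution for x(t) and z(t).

x(t) = -C_1e^(2t) - C_2te^(2t) + C_2e^(2t), z(t) = -3C_1e^(2t) - 3C_2te^(2t) + 2C_2e^(2t)

Coefficient matrix A = [[-1, 1], [-9, 5]].
Characteristic polynomial det(A - λI) = λ^2 - 4λ + 4 = 0.
Single eigenvalue λ = 2 with algebraic multiplicity 2.
Eigenvector v = (-1,-3); generalized eigenvector w with (A-λI)w=v is (1,2).
General solution: e^(2t)[C_1·v + C_2·(t·v + w)].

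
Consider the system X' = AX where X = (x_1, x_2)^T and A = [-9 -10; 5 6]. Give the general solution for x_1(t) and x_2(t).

x_1(t) = 2c_1e^(-4t) - c_2e^(t), x_2(t) = -c_1e^(-4t) + c_2e^(t)

Coefficient matrix A = [[-9, -10], [5, 6]].
Characteristic polynomial det(A - λI) = λ^2 + 3λ - 4 = 0.
Eigenvalues λ = -4, 1.
For λ=-4: (A-λI) row 1 is [-5, -10], so an eigenvector is (2, -1).
For λ=1: (A-λI) row 1 is [-10, -10], so an eigenvector is (-1, 1).
General solution: c_1e^(-4t)(2,-1) + c_2e^(t)(-1,1).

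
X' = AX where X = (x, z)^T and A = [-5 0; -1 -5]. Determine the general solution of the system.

Coefficient matrix A = [[-5, 0], [-1, -5]].
Characteristic polynomial det(A - λI) = λ^2 + 10λ + 25 = 0.
Single eigenvalue λ = -5 with algebraic multiplicity 2.
Eigenvector v = (0,1); generalized eigenvector w with (A-λI)w=v is (-1,-1).
General solution: e^(-5t)[c_1·v + c_2·(t·v + w)].

x(t) = -c_2e^(-5t), z(t) = c_1e^(-5t) + c_2te^(-5t) - c_2e^(-5t)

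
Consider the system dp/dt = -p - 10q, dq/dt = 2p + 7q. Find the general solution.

p(t) = -C_1e^(3t)sin(2t) - 2C_1e^(3t)cos(2t) - 2C_2e^(3t)sin(2t) + C_2e^(3t)cos(2t), q(t) = C_1e^(3t)cos(2t) + C_2e^(3t)sin(2t)

Coefficient matrix A = [[-1, -10], [2, 7]].
Characteristic polynomial det(A - λI) = λ^2 - 6λ + 13 = 0.
Eigenvalues λ = 3 ± 2i (complex conjugate pair).
For λ=3+2i: an eigenvector is (-2,1) - i(-1,0) = (-2 + i, 1).
A real fundamental pair from Re and Im of e^((3+2i)t)v: X_1 = e^(3t)(cos(2t)·(-2,1) + sin(2t)·(-1,0)), X_2 = e^(3t)(sin(2t)·(-2,1) - cos(2t)·(-1,0)).
General solution: C_1X_1 + C_2X_2.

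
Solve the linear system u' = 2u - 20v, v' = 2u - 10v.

u(t) = C_1e^(-4t)sin(2t) - 3C_1e^(-4t)cos(2t) - 3C_2e^(-4t)sin(2t) - C_2e^(-4t)cos(2t), v(t) = -C_1e^(-4t)cos(2t) - C_2e^(-4t)sin(2t)

Coefficient matrix A = [[2, -20], [2, -10]].
Characteristic polynomial det(A - λI) = λ^2 + 8λ + 20 = 0.
Eigenvalues λ = -4 ± 2i (complex conjugate pair).
For λ=-4+2i: an eigenvector is (-3,-1) - i(1,0) = (-3 - i, -1).
A real fundamental pair from Re and Im of e^((-4+2i)t)v: X_1 = e^(-4t)(cos(2t)·(-3,-1) + sin(2t)·(1,0)), X_2 = e^(-4t)(sin(2t)·(-3,-1) - cos(2t)·(1,0)).
General solution: C_1X_1 + C_2X_2.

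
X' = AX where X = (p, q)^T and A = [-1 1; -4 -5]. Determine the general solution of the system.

Coefficient matrix A = [[-1, 1], [-4, -5]].
Characteristic polynomial det(A - λI) = λ^2 + 6λ + 9 = 0.
Single eigenvalue λ = -3 with algebraic multiplicity 2.
Eigenvector v = (1,-2); generalized eigenvector w with (A-λI)w=v is (1,-1).
General solution: e^(-3t)[c_1·v + c_2·(t·v + w)].

p(t) = c_1e^(-3t) + c_2te^(-3t) + c_2e^(-3t), q(t) = -2c_1e^(-3t) - 2c_2te^(-3t) - c_2e^(-3t)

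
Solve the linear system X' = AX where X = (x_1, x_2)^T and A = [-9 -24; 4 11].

Coefficient matrix A = [[-9, -24], [4, 11]].
Characteristic polynomial det(A - λI) = λ^2 - 2λ - 3 = 0.
Eigenvalues λ = -1, 3.
For λ=-1: (A-λI) row 1 is [-8, -24], so an eigenvector is (3, -1).
For λ=3: (A-λI) row 1 is [-12, -24], so an eigenvector is (2, -1).
General solution: K_1e^(-t)(3,-1) + K_2e^(3t)(2,-1).

x_1(t) = 3K_1e^(-t) + 2K_2e^(3t), x_2(t) = -K_1e^(-t) - K_2e^(3t)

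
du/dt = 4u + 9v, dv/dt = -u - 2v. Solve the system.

u(t) = -3c_1e^(t) - 3c_2te^(t) - c_2e^(t), v(t) = c_1e^(t) + c_2te^(t)

Coefficient matrix A = [[4, 9], [-1, -2]].
Characteristic polynomial det(A - λI) = λ^2 - 2λ + 1 = 0.
Single eigenvalue λ = 1 with algebraic multiplicity 2.
Eigenvector v = (-3,1); generalized eigenvector w with (A-λI)w=v is (-1,0).
General solution: e^(t)[c_1·v + c_2·(t·v + w)].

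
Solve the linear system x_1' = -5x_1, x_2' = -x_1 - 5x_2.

Coefficient matrix A = [[-5, 0], [-1, -5]].
Characteristic polynomial det(A - λI) = λ^2 + 10λ + 25 = 0.
Single eigenvalue λ = -5 with algebraic multiplicity 2.
Eigenvector v = (0,-1); generalized eigenvector w with (A-λI)w=v is (1,-3).
General solution: e^(-5t)[c_1·v + c_2·(t·v + w)].

x_1(t) = c_2e^(-5t), x_2(t) = -c_1e^(-5t) - c_2te^(-5t) - 3c_2e^(-5t)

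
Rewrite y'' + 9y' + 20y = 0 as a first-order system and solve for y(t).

Let x_1 = y, x_2 = y'. Then x_1' = x_2 and x_2' = -20x_1 - 9x_2.
A = [[0,1],[-20,-9]]; det(A-λI) = λ^2 + 9λ + 20.
Eigenvalues λ = -5, -4 with eigenvectors (1,-5), (1,-4).

y(t) = C_1e^(-5t) + C_2e^(-4t)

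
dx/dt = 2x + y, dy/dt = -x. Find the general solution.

x(t) = -c_1e^(t) - c_2te^(t), y(t) = c_1e^(t) + c_2te^(t) - c_2e^(t)

Coefficient matrix A = [[2, 1], [-1, 0]].
Characteristic polynomial det(A - λI) = λ^2 - 2λ + 1 = 0.
Single eigenvalue λ = 1 with algebraic multiplicity 2.
Eigenvector v = (-1,1); generalized eigenvector w with (A-λI)w=v is (0,-1).
General solution: e^(t)[c_1·v + c_2·(t·v + w)].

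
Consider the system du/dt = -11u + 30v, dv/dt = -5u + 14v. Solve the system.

u(t) = 2C_1e^(4t) + 3C_2e^(-t), v(t) = C_1e^(4t) + C_2e^(-t)

Coefficient matrix A = [[-11, 30], [-5, 14]].
Characteristic polynomial det(A - λI) = λ^2 - 3λ - 4 = 0.
Eigenvalues λ = 4, -1.
For λ=4: (A-λI) row 1 is [-15, 30], so an eigenvector is (2, 1).
For λ=-1: (A-λI) row 1 is [-10, 30], so an eigenvector is (3, 1).
General solution: C_1e^(4t)(2,1) + C_2e^(-t)(3,1).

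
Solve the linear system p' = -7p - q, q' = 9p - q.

Coefficient matrix A = [[-7, -1], [9, -1]].
Characteristic polynomial det(A - λI) = λ^2 + 8λ + 16 = 0.
Single eigenvalue λ = -4 with algebraic multiplicity 2.
Eigenvector v = (-1,3); generalized eigenvector w with (A-λI)w=v is (1,-2).
General solution: e^(-4t)[K_1·v + K_2·(t·v + w)].

p(t) = -K_1e^(-4t) - K_2te^(-4t) + K_2e^(-4t), q(t) = 3K_1e^(-4t) + 3K_2te^(-4t) - 2K_2e^(-4t)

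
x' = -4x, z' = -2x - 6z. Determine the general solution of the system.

x(t) = -K_1e^(-4t), z(t) = K_1e^(-4t) + K_2e^(-6t)

Coefficient matrix A = [[-4, 0], [-2, -6]].
Characteristic polynomial det(A - λI) = λ^2 + 10λ + 24 = 0.
Eigenvalues λ = -4, -6.
For λ=-4: (A-λI) row 2 is [-2, -2], so an eigenvector is (-1, 1).
For λ=-6: (A-λI) row 1 is [2, 0], so an eigenvector is (0, 1).
General solution: K_1e^(-4t)(-1,1) + K_2e^(-6t)(0,1).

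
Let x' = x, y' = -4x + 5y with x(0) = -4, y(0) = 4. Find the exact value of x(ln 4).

A = [[1,0],[-4,5]]; eigenvalues λ = 1, 5.
Eigenvectors: (-1,-1) for λ=1, (0,1) for λ=5.
From the initial condition, c_1 = 4, c_2 = 8.
x(ln 4) = (4)(4^1)(-1) + (8)(4^5)(0) = -16.

-16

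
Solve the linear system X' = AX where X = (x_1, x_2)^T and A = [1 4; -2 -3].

Coefficient matrix A = [[1, 4], [-2, -3]].
Characteristic polynomial det(A - λI) = λ^2 + 2λ + 5 = 0.
Eigenvalues λ = -1 ± 2i (complex conjugate pair).
For λ=-1+2i: an eigenvector is (-1,1) - i(1,0) = (-1 - i, 1).
A real fundamental pair from Re and Im of e^((-1+2i)t)v: X_1 = e^(-t)(cos(2t)·(-1,1) + sin(2t)·(1,0)), X_2 = e^(-t)(sin(2t)·(-1,1) - cos(2t)·(1,0)).
General solution: c_1X_1 + c_2X_2.

x_1(t) = c_1e^(-t)sin(2t) - c_1e^(-t)cos(2t) - c_2e^(-t)sin(2t) - c_2e^(-t)cos(2t), x_2(t) = c_1e^(-t)cos(2t) + c_2e^(-t)sin(2t)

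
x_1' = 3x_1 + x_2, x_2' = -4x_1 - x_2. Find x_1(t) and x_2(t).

x_1(t) = c_1e^(t) + c_2te^(t) + 2c_2e^(t), x_2(t) = -2c_1e^(t) - 2c_2te^(t) - 3c_2e^(t)

Coefficient matrix A = [[3, 1], [-4, -1]].
Characteristic polynomial det(A - λI) = λ^2 - 2λ + 1 = 0.
Single eigenvalue λ = 1 with algebraic multiplicity 2.
Eigenvector v = (1,-2); generalized eigenvector w with (A-λI)w=v is (2,-3).
General solution: e^(t)[c_1·v + c_2·(t·v + w)].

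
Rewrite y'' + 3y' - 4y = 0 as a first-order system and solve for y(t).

y(t) = C_1e^(t) + C_2e^(-4t)

Let x_1 = y, x_2 = y'. Then x_1' = x_2 and x_2' = 4x_1 - 3x_2.
A = [[0,1],[4,-3]]; det(A-λI) = λ^2 + 3λ - 4.
Eigenvalues λ = 1, -4 with eigenvectors (1,1), (1,-4).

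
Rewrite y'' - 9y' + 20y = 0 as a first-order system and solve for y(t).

Let x_1 = y, x_2 = y'. Then x_1' = x_2 and x_2' = -20x_1 + 9x_2.
A = [[0,1],[-20,9]]; det(A-λI) = λ^2 - 9λ + 20.
Eigenvalues λ = 5, 4 with eigenvectors (1,5), (1,4).

y(t) = K_1e^(5t) + K_2e^(4t)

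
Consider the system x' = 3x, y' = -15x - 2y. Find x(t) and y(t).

Coefficient matrix A = [[3, 0], [-15, -2]].
Characteristic polynomial det(A - λI) = λ^2 - λ - 6 = 0.
Eigenvalues λ = 3, -2.
For λ=3: (A-λI) row 2 is [-15, -5], so an eigenvector is (-1, 3).
For λ=-2: (A-λI) row 1 is [5, 0], so an eigenvector is (0, 1).
General solution: c_1e^(3t)(-1,3) + c_2e^(-2t)(0,1).

x(t) = -c_1e^(3t), y(t) = 3c_1e^(3t) + c_2e^(-2t)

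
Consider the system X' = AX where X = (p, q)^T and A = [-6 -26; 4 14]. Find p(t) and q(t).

p(t) = 3K_1e^(4t)sin(2t) + 2K_1e^(4t)cos(2t) + 2K_2e^(4t)sin(2t) - 3K_2e^(4t)cos(2t), q(t) = -K_1e^(4t)sin(2t) - K_1e^(4t)cos(2t) - K_2e^(4t)sin(2t) + K_2e^(4t)cos(2t)

Coefficient matrix A = [[-6, -26], [4, 14]].
Characteristic polynomial det(A - λI) = λ^2 - 8λ + 20 = 0.
Eigenvalues λ = 4 ± 2i (complex conjugate pair).
For λ=4+2i: an eigenvector is (2,-1) - i(3,-1) = (2 - 3i, -1 + i).
A real fundamental pair from Re and Im of e^((4+2i)t)v: X_1 = e^(4t)(cos(2t)·(2,-1) + sin(2t)·(3,-1)), X_2 = e^(4t)(sin(2t)·(2,-1) - cos(2t)·(3,-1)).
General solution: K_1X_1 + K_2X_2.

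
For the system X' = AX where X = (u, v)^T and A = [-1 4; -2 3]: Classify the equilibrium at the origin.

A = [[-1,4],[-2,3]]; det(A-λI) = λ^2 - 2λ + 5.
λ = 1 ± 2i: positive real part.

unstable spiral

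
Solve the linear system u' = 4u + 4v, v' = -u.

Coefficient matrix A = [[4, 4], [-1, 0]].
Characteristic polynomial det(A - λI) = λ^2 - 4λ + 4 = 0.
Single eigenvalue λ = 2 with algebraic multiplicity 2.
Eigenvector v = (2,-1); generalized eigenvector w with (A-λI)w=v is (3,-1).
General solution: e^(2t)[c_1·v + c_2·(t·v + w)].

u(t) = 2c_1e^(2t) + 2c_2te^(2t) + 3c_2e^(2t), v(t) = -c_1e^(2t) - c_2te^(2t) - c_2e^(2t)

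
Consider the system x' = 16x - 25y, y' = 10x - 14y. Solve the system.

Coefficient matrix A = [[16, -25], [10, -14]].
Characteristic polynomial det(A - λI) = λ^2 - 2λ + 26 = 0.
Eigenvalues λ = 1 ± 5i (complex conjugate pair).
For λ=1+5i: an eigenvector is (2,1) - i(1,1) = (2 - i, 1 - i).
A real fundamental pair from Re and Im of e^((1+5i)t)v: X_1 = e^(t)(cos(5t)·(2,1) + sin(5t)·(1,1)), X_2 = e^(t)(sin(5t)·(2,1) - cos(5t)·(1,1)).
General solution: C_1X_1 + C_2X_2.

x(t) = C_1e^(t)sin(5t) + 2C_1e^(t)cos(5t) + 2C_2e^(t)sin(5t) - C_2e^(t)cos(5t), y(t) = C_1e^(t)sin(5t) + C_1e^(t)cos(5t) + C_2e^(t)sin(5t) - C_2e^(t)cos(5t)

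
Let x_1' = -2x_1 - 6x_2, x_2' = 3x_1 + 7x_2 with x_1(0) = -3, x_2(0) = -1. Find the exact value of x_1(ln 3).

A = [[-2,-6],[3,7]]; eigenvalues λ = 1, 4.
Eigenvectors: (2,-1) for λ=1, (-1,1) for λ=4.
From the initial condition, c_1 = -4, c_2 = -5.
x_1(ln 3) = (-4)(3^1)(2) + (-5)(3^4)(-1) = 381.

381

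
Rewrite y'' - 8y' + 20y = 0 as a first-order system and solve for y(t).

y(t) = K_1e^(4t)cos(2t) + K_2e^(4t)sin(2t)

Let x_1 = y, x_2 = y'. Then x_1' = x_2 and x_2' = -20x_1 + 8x_2.
A = [[0,1],[-20,8]]; det(A-λI) = λ^2 - 8λ + 20.
Eigenvalues λ = 4 ± 2i.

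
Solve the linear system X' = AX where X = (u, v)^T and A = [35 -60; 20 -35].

Coefficient matrix A = [[35, -60], [20, -35]].
Characteristic polynomial det(A - λI) = λ^2 - 25 = 0.
Eigenvalues λ = 5, -5.
For λ=5: (A-λI) row 1 is [30, -60], so an eigenvector is (-2, -1).
For λ=-5: (A-λI) row 1 is [40, -60], so an eigenvector is (-3, -2).
General solution: c_1e^(5t)(-2,-1) + c_2e^(-5t)(-3,-2).

u(t) = -2c_1e^(5t) - 3c_2e^(-5t), v(t) = -c_1e^(5t) - 2c_2e^(-5t)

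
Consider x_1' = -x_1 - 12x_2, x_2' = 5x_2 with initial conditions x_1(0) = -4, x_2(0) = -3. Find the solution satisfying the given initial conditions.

Coefficient matrix A = [[-1, -12], [0, 5]].
Characteristic polynomial det(A - λI) = λ^2 - 4λ - 5 = 0.
Eigenvalues λ = -1, 5.
For λ=-1: (A-λI) row 1 is [0, -12], so an eigenvector is (1, 0).
For λ=5: (A-λI) row 1 is [-6, -12], so an eigenvector is (2, -1).
General solution: K_1e^(-t)(1,0) + K_2e^(5t)(2,-1).
Applying x_1(0)=-4, x_2(0)=-3 gives K_1=-10, K_2=3.

x_1(t) = 6e^(5t) - 10e^(-t), x_2(t) = -3e^(5t)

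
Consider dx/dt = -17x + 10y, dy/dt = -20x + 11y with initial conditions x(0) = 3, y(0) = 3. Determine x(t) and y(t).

Coefficient matrix A = [[-17, 10], [-20, 11]].
Characteristic polynomial det(A - λI) = λ^2 + 6λ + 13 = 0.
Eigenvalues λ = -3 ± 2i (complex conjugate pair).
For λ=-3+2i: an eigenvector is (2,3) - i(1,1) = (2 - i, 3 - i).
A real fundamental pair from Re and Im of e^((-3+2i)t)v: X_1 = e^(-3t)(cos(2t)·(2,3) + sin(2t)·(1,1)), X_2 = e^(-3t)(sin(2t)·(2,3) - cos(2t)·(1,1)).
General solution: K_1X_1 + K_2X_2.
Applying x(0)=3, y(0)=3 gives K_1=0, K_2=-3.

x(t) = -6e^(-3t)sin(2t) + 3e^(-3t)cos(2t), y(t) = -9e^(-3t)sin(2t) + 3e^(-3t)cos(2t)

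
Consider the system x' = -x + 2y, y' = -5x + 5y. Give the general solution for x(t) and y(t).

x(t) = -K_1e^(2t)sin(t) - K_1e^(2t)cos(t) - K_2e^(2t)sin(t) + K_2e^(2t)cos(t), y(t) = -K_1e^(2t)sin(t) - 2K_1e^(2t)cos(t) - 2K_2e^(2t)sin(t) + K_2e^(2t)cos(t)

Coefficient matrix A = [[-1, 2], [-5, 5]].
Characteristic polynomial det(A - λI) = λ^2 - 4λ + 5 = 0.
Eigenvalues λ = 2 ± i (complex conjugate pair).
For λ=2+i: an eigenvector is (-1,-2) - i(-1,-1) = (-1 + i, -2 + i).
A real fundamental pair from Re and Im of e^((2+i)t)v: X_1 = e^(2t)(cos(t)·(-1,-2) + sin(t)·(-1,-1)), X_2 = e^(2t)(sin(t)·(-1,-2) - cos(t)·(-1,-1)).
General solution: K_1X_1 + K_2X_2.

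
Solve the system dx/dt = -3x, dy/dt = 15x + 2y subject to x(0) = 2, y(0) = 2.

x(t) = 2e^(-3t), y(t) = 8e^(2t) - 6e^(-3t)

Coefficient matrix A = [[-3, 0], [15, 2]].
Characteristic polynomial det(A - λI) = λ^2 + λ - 6 = 0.
Eigenvalues λ = 2, -3.
For λ=2: (A-λI) row 1 is [-5, 0], so an eigenvector is (0, -1).
For λ=-3: (A-λI) row 2 is [15, 5], so an eigenvector is (1, -3).
General solution: c_1e^(2t)(0,-1) + c_2e^(-3t)(1,-3).
Applying x(0)=2, y(0)=2 gives c_1=-8, c_2=2.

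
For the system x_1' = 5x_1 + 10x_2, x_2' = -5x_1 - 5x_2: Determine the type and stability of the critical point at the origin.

A = [[5,10],[-5,-5]]; det(A-λI) = λ^2 + 25.
λ = 0 ± 5i: zero real part.

center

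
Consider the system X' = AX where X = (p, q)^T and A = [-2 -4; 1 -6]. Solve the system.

Coefficient matrix A = [[-2, -4], [1, -6]].
Characteristic polynomial det(A - λI) = λ^2 + 8λ + 16 = 0.
Single eigenvalue λ = -4 with algebraic multiplicity 2.
Eigenvector v = (2,1); generalized eigenvector w with (A-λI)w=v is (-1,-1).
General solution: e^(-4t)[K_1·v + K_2·(t·v + w)].

p(t) = 2K_1e^(-4t) + 2K_2te^(-4t) - K_2e^(-4t), q(t) = K_1e^(-4t) + K_2te^(-4t) - K_2e^(-4t)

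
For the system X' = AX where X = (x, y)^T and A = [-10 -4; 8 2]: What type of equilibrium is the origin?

A = [[-10,-4],[8,2]]; det(A-λI) = λ^2 + 8λ + 12.
λ = -6, -2: both negative.

stable node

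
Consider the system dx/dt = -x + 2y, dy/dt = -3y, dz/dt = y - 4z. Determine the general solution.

x(t) = c_1e^(-t) - c_2e^(-3t), y(t) = c_2e^(-3t), z(t) = c_2e^(-3t) + c_3e^(-4t)

Coefficient matrix A = [[-1, 2, 0], [0, -3, 0], [0, 1, -4]].
det(A - λI) = 0 gives eigenvalues λ = -1, -3, -4.
For λ=-1: eigenvector (1,0,0).
For λ=-3: eigenvector (-1,1,1).
For λ=-4: eigenvector (0,0,1).
General solution: c_1e^(-t)(1,0,0) + c_2e^(-3t)(-1,1,1) + c_3e^(-4t)(0,0,1).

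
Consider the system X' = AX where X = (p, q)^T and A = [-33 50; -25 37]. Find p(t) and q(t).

Coefficient matrix A = [[-33, 50], [-25, 37]].
Characteristic polynomial det(A - λI) = λ^2 - 4λ + 29 = 0.
Eigenvalues λ = 2 ± 5i (complex conjugate pair).
For λ=2+5i: an eigenvector is (1,1) - i(3,2) = (1 - 3i, 1 - 2i).
A real fundamental pair from Re and Im of e^((2+5i)t)v: X_1 = e^(2t)(cos(5t)·(1,1) + sin(5t)·(3,2)), X_2 = e^(2t)(sin(5t)·(1,1) - cos(5t)·(3,2)).
General solution: c_1X_1 + c_2X_2.

p(t) = 3c_1e^(2t)sin(5t) + c_1e^(2t)cos(5t) + c_2e^(2t)sin(5t) - 3c_2e^(2t)cos(5t), q(t) = 2c_1e^(2t)sin(5t) + c_1e^(2t)cos(5t) + c_2e^(2t)sin(5t) - 2c_2e^(2t)cos(5t)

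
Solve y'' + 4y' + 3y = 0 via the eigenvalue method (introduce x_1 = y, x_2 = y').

Let x_1 = y, x_2 = y'. Then x_1' = x_2 and x_2' = -3x_1 - 4x_2.
A = [[0,1],[-3,-4]]; det(A-λI) = λ^2 + 4λ + 3.
Eigenvalues λ = -3, -1 with eigenvectors (1,-3), (1,-1).

y(t) = c_1e^(-3t) + c_2e^(-t)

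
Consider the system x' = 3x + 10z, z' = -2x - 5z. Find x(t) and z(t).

Coefficient matrix A = [[3, 10], [-2, -5]].
Characteristic polynomial det(A - λI) = λ^2 + 2λ + 5 = 0.
Eigenvalues λ = -1 ± 2i (complex conjugate pair).
For λ=-1+2i: an eigenvector is (-2,1) - i(1,0) = (-2 - i, 1).
A real fundamental pair from Re and Im of e^((-1+2i)t)v: X_1 = e^(-t)(cos(2t)·(-2,1) + sin(2t)·(1,0)), X_2 = e^(-t)(sin(2t)·(-2,1) - cos(2t)·(1,0)).
General solution: K_1X_1 + K_2X_2.

x(t) = K_1e^(-t)sin(2t) - 2K_1e^(-t)cos(2t) - 2K_2e^(-t)sin(2t) - K_2e^(-t)cos(2t), z(t) = K_1e^(-t)cos(2t) + K_2e^(-t)sin(2t)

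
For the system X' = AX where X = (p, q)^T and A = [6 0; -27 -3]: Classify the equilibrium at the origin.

saddle

A = [[6,0],[-27,-3]]; det(A-λI) = λ^2 - 3λ - 18.
λ = -3, 6: opposite signs.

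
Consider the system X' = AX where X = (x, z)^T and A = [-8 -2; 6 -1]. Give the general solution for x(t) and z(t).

x(t) = -K_1e^(-4t) - 2K_2e^(-5t), z(t) = 2K_1e^(-4t) + 3K_2e^(-5t)

Coefficient matrix A = [[-8, -2], [6, -1]].
Characteristic polynomial det(A - λI) = λ^2 + 9λ + 20 = 0.
Eigenvalues λ = -4, -5.
For λ=-4: (A-λI) row 1 is [-4, -2], so an eigenvector is (-1, 2).
For λ=-5: (A-λI) row 1 is [-3, -2], so an eigenvector is (-2, 3).
General solution: K_1e^(-4t)(-1,2) + K_2e^(-5t)(-2,3).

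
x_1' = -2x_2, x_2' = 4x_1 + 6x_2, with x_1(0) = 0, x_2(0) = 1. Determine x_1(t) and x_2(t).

Coefficient matrix A = [[0, -2], [4, 6]].
Characteristic polynomial det(A - λI) = λ^2 - 6λ + 8 = 0.
Eigenvalues λ = 4, 2.
For λ=4: (A-λI) row 1 is [-4, -2], so an eigenvector is (-1, 2).
For λ=2: (A-λI) row 1 is [-2, -2], so an eigenvector is (1, -1).
General solution: c_1e^(4t)(-1,2) + c_2e^(2t)(1,-1).
Applying x_1(0)=0, x_2(0)=1 gives c_1=1, c_2=1.

x_1(t) = -e^(4t) + e^(2t), x_2(t) = 2e^(4t) - e^(2t)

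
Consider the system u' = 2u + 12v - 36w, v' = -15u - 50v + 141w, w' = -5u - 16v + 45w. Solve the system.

u(t) = K_1e^(2t) + 3K_3e^(-2t), v(t) = -3K_1e^(2t) + 3K_2e^(-3t) + 2K_3e^(-2t), w(t) = -K_1e^(2t) + K_2e^(-3t) + K_3e^(-2t)

Coefficient matrix A = [[2, 12, -36], [-15, -50, 141], [-5, -16, 45]].
det(A - λI) = 0 gives eigenvalues λ = 2, -3, -2.
For λ=2: eigenvector (1,-3,-1).
For λ=-3: eigenvector (0,3,1).
For λ=-2: eigenvector (3,2,1).
General solution: K_1e^(2t)(1,-3,-1) + K_2e^(-3t)(0,3,1) + K_3e^(-2t)(3,2,1).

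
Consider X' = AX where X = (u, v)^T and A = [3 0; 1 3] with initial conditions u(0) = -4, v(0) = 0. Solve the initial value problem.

u(t) = -4e^(3t), v(t) = -4te^(3t)

Coefficient matrix A = [[3, 0], [1, 3]].
Characteristic polynomial det(A - λI) = λ^2 - 6λ + 9 = 0.
Single eigenvalue λ = 3 with algebraic multiplicity 2.
Eigenvector v = (0,-1); generalized eigenvector w with (A-λI)w=v is (-1,-3).
General solution: e^(3t)[c_1·v + c_2·(t·v + w)].
Applying u(0)=-4, v(0)=0 gives c_1=-12, c_2=4.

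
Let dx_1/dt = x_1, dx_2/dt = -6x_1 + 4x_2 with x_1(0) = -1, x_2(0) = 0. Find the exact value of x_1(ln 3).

A = [[1,0],[-6,4]]; eigenvalues λ = 1, 4.
Eigenvectors: (1,2) for λ=1, (0,-1) for λ=4.
From the initial condition, c_1 = -1, c_2 = -2.
x_1(ln 3) = (-1)(3^1)(1) + (-2)(3^4)(0) = -3.

-3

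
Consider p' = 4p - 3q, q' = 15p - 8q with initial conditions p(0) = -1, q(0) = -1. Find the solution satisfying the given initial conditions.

p(t) = -e^(-2t)sin(3t) - e^(-2t)cos(3t), q(t) = -3e^(-2t)sin(3t) - e^(-2t)cos(3t)

Coefficient matrix A = [[4, -3], [15, -8]].
Characteristic polynomial det(A - λI) = λ^2 + 4λ + 13 = 0.
Eigenvalues λ = -2 ± 3i (complex conjugate pair).
For λ=-2+3i: an eigenvector is (-1,-2) - i(0,-1) = (-1, -2 + i).
A real fundamental pair from Re and Im of e^((-2+3i)t)v: X_1 = e^(-2t)(cos(3t)·(-1,-2) + sin(3t)·(0,-1)), X_2 = e^(-2t)(sin(3t)·(-1,-2) - cos(3t)·(0,-1)).
General solution: C_1X_1 + C_2X_2.
Applying p(0)=-1, q(0)=-1 gives C_1=1, C_2=1.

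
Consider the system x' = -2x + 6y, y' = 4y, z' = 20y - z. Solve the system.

x(t) = C_1e^(-2t) + C_2e^(4t), y(t) = C_2e^(4t), z(t) = 4C_2e^(4t) + C_3e^(-t)

Coefficient matrix A = [[-2, 6, 0], [0, 4, 0], [0, 20, -1]].
det(A - λI) = 0 gives eigenvalues λ = -2, 4, -1.
For λ=-2: eigenvector (1,0,0).
For λ=4: eigenvector (1,1,4).
For λ=-1: eigenvector (0,0,1).
General solution: C_1e^(-2t)(1,0,0) + C_2e^(4t)(1,1,4) + C_3e^(-t)(0,0,1).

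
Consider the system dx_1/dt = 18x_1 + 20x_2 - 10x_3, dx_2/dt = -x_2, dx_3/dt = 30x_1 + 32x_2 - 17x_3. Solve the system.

Coefficient matrix A = [[18, 20, -10], [0, -1, 0], [30, 32, -17]].
det(A - λI) = 0 gives eigenvalues λ = -1, -2, 3.
For λ=-1: eigenvector (0,1,2).
For λ=-2: eigenvector (1,0,2).
For λ=3: eigenvector (-2,0,-3).
General solution: K_1e^(-t)(0,1,2) + K_2e^(-2t)(1,0,2) + K_3e^(3t)(-2,0,-3).

x_1(t) = K_2e^(-2t) - 2K_3e^(3t), x_2(t) = K_1e^(-t), x_3(t) = 2K_1e^(-t) + 2K_2e^(-2t) - 3K_3e^(3t)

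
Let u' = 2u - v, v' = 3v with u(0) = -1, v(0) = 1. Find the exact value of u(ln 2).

A = [[2,-1],[0,3]]; eigenvalues λ = 2, 3.
Eigenvectors: (1,0) for λ=2, (-1,1) for λ=3.
From the initial condition, c_1 = 0, c_2 = 1.
u(ln 2) = (0)(2^2)(1) + (1)(2^3)(-1) = -8.

-8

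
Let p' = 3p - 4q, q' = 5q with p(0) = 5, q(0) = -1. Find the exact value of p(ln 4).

2240

A = [[3,-4],[0,5]]; eigenvalues λ = 5, 3.
Eigenvectors: (-2,1) for λ=5, (-1,0) for λ=3.
From the initial condition, c_1 = -1, c_2 = -3.
p(ln 4) = (-1)(4^5)(-2) + (-3)(4^3)(-1) = 2240.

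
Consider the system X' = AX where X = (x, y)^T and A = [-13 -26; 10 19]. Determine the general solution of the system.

x(t) = 2C_1e^(3t)sin(2t) + 3C_1e^(3t)cos(2t) + 3C_2e^(3t)sin(2t) - 2C_2e^(3t)cos(2t), y(t) = -C_1e^(3t)sin(2t) - 2C_1e^(3t)cos(2t) - 2C_2e^(3t)sin(2t) + C_2e^(3t)cos(2t)

Coefficient matrix A = [[-13, -26], [10, 19]].
Characteristic polynomial det(A - λI) = λ^2 - 6λ + 13 = 0.
Eigenvalues λ = 3 ± 2i (complex conjugate pair).
For λ=3+2i: an eigenvector is (3,-2) - i(2,-1) = (3 - 2i, -2 + i).
A real fundamental pair from Re and Im of e^((3+2i)t)v: X_1 = e^(3t)(cos(2t)·(3,-2) + sin(2t)·(2,-1)), X_2 = e^(3t)(sin(2t)·(3,-2) - cos(2t)·(2,-1)).
General solution: C_1X_1 + C_2X_2.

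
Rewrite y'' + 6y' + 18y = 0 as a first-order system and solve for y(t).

Let x_1 = y, x_2 = y'. Then x_1' = x_2 and x_2' = -18x_1 - 6x_2.
A = [[0,1],[-18,-6]]; det(A-λI) = λ^2 + 6λ + 18.
Eigenvalues λ = -3 ± 3i.

y(t) = c_1e^(-3t)cos(3t) + c_2e^(-3t)sin(3t)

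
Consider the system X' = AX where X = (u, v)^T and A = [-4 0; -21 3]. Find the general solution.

u(t) = -c_1e^(-4t), v(t) = -3c_1e^(-4t) - c_2e^(3t)

Coefficient matrix A = [[-4, 0], [-21, 3]].
Characteristic polynomial det(A - λI) = λ^2 + λ - 12 = 0.
Eigenvalues λ = -4, 3.
For λ=-4: (A-λI) row 2 is [-21, 7], so an eigenvector is (-1, -3).
For λ=3: (A-λI) row 1 is [-7, 0], so an eigenvector is (0, -1).
General solution: c_1e^(-4t)(-1,-3) + c_2e^(3t)(0,-1).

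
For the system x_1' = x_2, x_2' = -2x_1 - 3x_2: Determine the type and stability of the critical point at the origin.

A = [[0,1],[-2,-3]]; det(A-λI) = λ^2 + 3λ + 2.
λ = -1, -2: both negative.

stable node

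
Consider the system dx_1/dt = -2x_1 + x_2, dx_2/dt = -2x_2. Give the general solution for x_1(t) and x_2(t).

x_1(t) = -K_1e^(-2t) - K_2te^(-2t) - 3K_2e^(-2t), x_2(t) = -K_2e^(-2t)

Coefficient matrix A = [[-2, 1], [0, -2]].
Characteristic polynomial det(A - λI) = λ^2 + 4λ + 4 = 0.
Single eigenvalue λ = -2 with algebraic multiplicity 2.
Eigenvector v = (-1,0); generalized eigenvector w with (A-λI)w=v is (-3,-1).
General solution: e^(-2t)[K_1·v + K_2·(t·v + w)].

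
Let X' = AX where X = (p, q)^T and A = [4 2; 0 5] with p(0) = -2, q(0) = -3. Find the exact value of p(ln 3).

A = [[4,2],[0,5]]; eigenvalues λ = 5, 4.
Eigenvectors: (-2,-1) for λ=5, (1,0) for λ=4.
From the initial condition, c_1 = 3, c_2 = 4.
p(ln 3) = (3)(3^5)(-2) + (4)(3^4)(1) = -1134.

-1134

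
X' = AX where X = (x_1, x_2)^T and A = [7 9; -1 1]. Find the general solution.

x_1(t) = 3C_1e^(4t) + 3C_2te^(4t) - 2C_2e^(4t), x_2(t) = -C_1e^(4t) - C_2te^(4t) + C_2e^(4t)

Coefficient matrix A = [[7, 9], [-1, 1]].
Characteristic polynomial det(A - λI) = λ^2 - 8λ + 16 = 0.
Single eigenvalue λ = 4 with algebraic multiplicity 2.
Eigenvector v = (3,-1); generalized eigenvector w with (A-λI)w=v is (-2,1).
General solution: e^(4t)[C_1·v + C_2·(t·v + w)].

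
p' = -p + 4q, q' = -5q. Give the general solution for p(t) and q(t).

p(t) = C_1e^(-5t) - C_2e^(-t), q(t) = -C_1e^(-5t)

Coefficient matrix A = [[-1, 4], [0, -5]].
Characteristic polynomial det(A - λI) = λ^2 + 6λ + 5 = 0.
Eigenvalues λ = -5, -1.
For λ=-5: (A-λI) row 1 is [4, 4], so an eigenvector is (1, -1).
For λ=-1: (A-λI) row 1 is [0, 4], so an eigenvector is (-1, 0).
General solution: C_1e^(-5t)(1,-1) + C_2e^(-t)(-1,0).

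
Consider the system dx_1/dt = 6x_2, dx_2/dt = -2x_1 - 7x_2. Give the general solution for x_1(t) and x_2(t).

Coefficient matrix A = [[0, 6], [-2, -7]].
Characteristic polynomial det(A - λI) = λ^2 + 7λ + 12 = 0.
Eigenvalues λ = -4, -3.
For λ=-4: (A-λI) row 1 is [4, 6], so an eigenvector is (-3, 2).
For λ=-3: (A-λI) row 1 is [3, 6], so an eigenvector is (2, -1).
General solution: K_1e^(-4t)(-3,2) + K_2e^(-3t)(2,-1).

x_1(t) = -3K_1e^(-4t) + 2K_2e^(-3t), x_2(t) = 2K_1e^(-4t) - K_2e^(-3t)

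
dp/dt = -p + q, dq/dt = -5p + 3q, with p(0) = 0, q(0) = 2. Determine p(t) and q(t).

p(t) = 2e^(t)sin(t), q(t) = 4e^(t)sin(t) + 2e^(t)cos(t)

Coefficient matrix A = [[-1, 1], [-5, 3]].
Characteristic polynomial det(A - λI) = λ^2 - 2λ + 2 = 0.
Eigenvalues λ = 1 ± i (complex conjugate pair).
For λ=1+i: an eigenvector is (-1,-2) - i(0,1) = (-1, -2 - i).
A real fundamental pair from Re and Im of e^((1+i)t)v: X_1 = e^(t)(cos(t)·(-1,-2) + sin(t)·(0,1)), X_2 = e^(t)(sin(t)·(-1,-2) - cos(t)·(0,1)).
General solution: c_1X_1 + c_2X_2.
Applying p(0)=0, q(0)=2 gives c_1=0, c_2=-2.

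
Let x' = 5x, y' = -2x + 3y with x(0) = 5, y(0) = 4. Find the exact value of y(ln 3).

-972

A = [[5,0],[-2,3]]; eigenvalues λ = 5, 3.
Eigenvectors: (-1,1) for λ=5, (0,1) for λ=3.
From the initial condition, c_1 = -5, c_2 = 9.
y(ln 3) = (-5)(3^5)(1) + (9)(3^3)(1) = -972.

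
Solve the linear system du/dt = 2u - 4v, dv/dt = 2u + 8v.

u(t) = K_1e^(6t) - 2K_2e^(4t), v(t) = -K_1e^(6t) + K_2e^(4t)

Coefficient matrix A = [[2, -4], [2, 8]].
Characteristic polynomial det(A - λI) = λ^2 - 10λ + 24 = 0.
Eigenvalues λ = 6, 4.
For λ=6: (A-λI) row 1 is [-4, -4], so an eigenvector is (1, -1).
For λ=4: (A-λI) row 1 is [-2, -4], so an eigenvector is (-2, 1).
General solution: K_1e^(6t)(1,-1) + K_2e^(4t)(-2,1).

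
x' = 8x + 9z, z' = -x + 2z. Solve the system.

Coefficient matrix A = [[8, 9], [-1, 2]].
Characteristic polynomial det(A - λI) = λ^2 - 10λ + 25 = 0.
Single eigenvalue λ = 5 with algebraic multiplicity 2.
Eigenvector v = (3,-1); generalized eigenvector w with (A-λI)w=v is (-2,1).
General solution: e^(5t)[C_1·v + C_2·(t·v + w)].

x(t) = 3C_1e^(5t) + 3C_2te^(5t) - 2C_2e^(5t), z(t) = -C_1e^(5t) - C_2te^(5t) + C_2e^(5t)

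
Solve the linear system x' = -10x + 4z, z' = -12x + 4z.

x(t) = 2c_1e^(-4t) - c_2e^(-2t), z(t) = 3c_1e^(-4t) - 2c_2e^(-2t)

Coefficient matrix A = [[-10, 4], [-12, 4]].
Characteristic polynomial det(A - λI) = λ^2 + 6λ + 8 = 0.
Eigenvalues λ = -4, -2.
For λ=-4: (A-λI) row 1 is [-6, 4], so an eigenvector is (2, 3).
For λ=-2: (A-λI) row 1 is [-8, 4], so an eigenvector is (-1, -2).
General solution: c_1e^(-4t)(2,3) + c_2e^(-2t)(-1,-2).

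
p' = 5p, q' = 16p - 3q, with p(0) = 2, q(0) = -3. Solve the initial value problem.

p(t) = 2e^(5t), q(t) = 4e^(5t) - 7e^(-3t)

Coefficient matrix A = [[5, 0], [16, -3]].
Characteristic polynomial det(A - λI) = λ^2 - 2λ - 15 = 0.
Eigenvalues λ = -3, 5.
For λ=-3: (A-λI) row 1 is [8, 0], so an eigenvector is (0, 1).
For λ=5: (A-λI) row 2 is [16, -8], so an eigenvector is (-1, -2).
General solution: C_1e^(-3t)(0,1) + C_2e^(5t)(-1,-2).
Applying p(0)=2, q(0)=-3 gives C_1=-7, C_2=-2.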